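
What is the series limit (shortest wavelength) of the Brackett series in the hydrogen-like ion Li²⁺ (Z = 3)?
162.003 nm

The series limit corresponds to the transition from n = ∞ to n = 4.
This is the highest energy (shortest wavelength) transition in the Brackett series.

E_∞ = 0 eV
E_4 = -13.6057 × 3² / 4² = -7.6532063 eV

Energy at series limit:
ΔE = E_∞ - E_4 = 0 - (-7.6532063) = 7.6532063 eV
λ = hc/E = 1239.84 eV·nm / 7.6532063 eV = 162.003 nm

This energy equals the ionization energy from the n = 4 state of Li²⁺.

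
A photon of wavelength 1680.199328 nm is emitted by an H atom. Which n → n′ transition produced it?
n = 11 → n = 4

First, find the photon energy from the wavelength (hc = 1239.84 eV·nm):
E = hc/λ = 1239.84 eV·nm / 1680.199328 nm = 0.73791245 eV

The energy levels of hydrogen satisfy E_n = -13.6057 / n² eV, so an emission n_i → n_f releases
ΔE = 13.6057 × (1/n_f² − 1/n_i²) eV.

Setting ΔE equal to the photon energy:
1/n_f² − 1/n_i² = 0.73791245 / 13.6057 = 0.054235537

Since 1/n_i² must be positive, we need 1/n_f² > 0.054235537, i.e. n_f ≤ 4. For each allowed n_f, solve n_i = (1/n_f² − 0.054235537)^(−1/2) and check whether it is a whole number:
  n_f = 1: 1/n_i² = 1.000000000 − 0.054235537 = 0.945764463 → n_i = 1.028  (not an integer) ✗
  n_f = 2: 1/n_i² = 0.250000000 − 0.054235537 = 0.195764463 → n_i = 2.260  (not an integer) ✗
  n_f = 3: 1/n_i² = 0.111111111 − 0.054235537 = 0.056875574 → n_i = 4.193  (not an integer) ✗
  n_f = 4: 1/n_i² = 0.062500000 − 0.054235537 = 0.008264463 → n_i = 11.000  → integer, n_i = 11 ✓

Only n_f = 4 gives an integer upper level, n_i = 11.

The transition is from n = 11 to n = 4 (emission).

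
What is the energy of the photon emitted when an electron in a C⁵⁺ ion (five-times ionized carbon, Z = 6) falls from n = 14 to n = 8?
5.15420 eV

The energy levels are E_n = -13.6057 Z² eV / n².

Energy at n = 14: E_14 = -13.6057 × 6² / 14² = -2.49900612 eV
Energy at n = 8: E_8 = -13.6057 × 6² / 8² = -7.65320625 eV

For emission (electron falling to lower state), the photon energy is:
E_photon = E_14 - E_8 = |-2.49900612 - (-7.65320625)|
E_photon = 5.15420 eV

This energy is carried away by the emitted photon.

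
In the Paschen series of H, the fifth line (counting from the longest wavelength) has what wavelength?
954.34312 nm

The lines of a series are numbered from the longest wavelength (smallest ΔE) outward; the fifth line is the transition from n = n_f + 5 to n_f.
The Paschen series has all transitions ending at n_f = 3.

For H, the fifth line (ε-line) is the jump from n = 8 to n = 3:
E_8 = -13.6057 / 8² = -0.212589063 eV
E_3 = -13.6057 / 3² = -1.511744444 eV
ΔE = E_8 - E_3 = 1.299155381 eV

λ = hc/E = 1239.84 eV·nm / 1.299155381 eV
λ = 954.34312 nm

This is the ε-line of the Paschen series in H.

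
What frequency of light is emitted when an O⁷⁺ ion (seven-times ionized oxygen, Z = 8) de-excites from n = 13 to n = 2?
5.13917e+16 Hz

First, find the transition energy:
E_13 = -13.6057 × 8² / 13² = -5.152454 eV
E_2 = -13.6057 × 8² / 2² = -217.691200 eV
|ΔE| = |E_2 - E_13| = 212.538746 eV

Convert to Joules: E = 212.538746 eV × (1.602177 × 10⁻¹⁹ J/eV) = 3.4052469e-17 J

Using E = hf:
f = E/h = 3.4052469e-17 J / (6.62607 × 10⁻³⁴ J·s)
f = 5.13917e+16 Hz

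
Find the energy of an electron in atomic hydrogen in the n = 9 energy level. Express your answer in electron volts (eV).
-0.167972 eV

The energy levels of a hydrogen-like atom are given by:
E_n = -13.6057 eV / n²

For n = 9:
E_9 = -13.6057 eV / 9²
E_9 = -13.6057 eV / 81
E_9 = -0.167972 eV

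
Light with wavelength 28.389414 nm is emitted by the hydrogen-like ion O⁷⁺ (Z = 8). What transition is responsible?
n = 9 → n = 4

First, find the photon energy from the wavelength (hc = 1239.84 eV·nm):
E = hc/λ = 1239.84 eV·nm / 28.389414 nm = 43.672617 eV

The energy levels of O⁷⁺ satisfy E_n = -13.6057 × 8² / n² eV, so an emission n_i → n_f releases
ΔE = 13.6057 × 8² × (1/n_f² − 1/n_i²) eV.

Setting ΔE equal to the photon energy:
1/n_f² − 1/n_i² = 43.672617 / (13.6057 × 8²) = 0.050154321

Since 1/n_i² must be positive, we need 1/n_f² > 0.050154321, i.e. n_f ≤ 4. For each allowed n_f, solve n_i = (1/n_f² − 0.050154321)^(−1/2) and check whether it is a whole number:
  n_f = 1: 1/n_i² = 1.000000000 − 0.050154321 = 0.949845679 → n_i = 1.026  (not an integer) ✗
  n_f = 2: 1/n_i² = 0.250000000 − 0.050154321 = 0.199845679 → n_i = 2.237  (not an integer) ✗
  n_f = 3: 1/n_i² = 0.111111111 − 0.050154321 = 0.060956790 → n_i = 4.050  (not an integer) ✗
  n_f = 4: 1/n_i² = 0.062500000 − 0.050154321 = 0.012345679 → n_i = 9.000  → integer, n_i = 9 ✓

Only n_f = 4 gives an integer upper level, n_i = 9.

The transition is from n = 9 to n = 4 (emission).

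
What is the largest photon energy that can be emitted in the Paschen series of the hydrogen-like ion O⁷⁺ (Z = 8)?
96.7516 eV

The series limit corresponds to the transition from n = ∞ to n = 3.
This is the highest energy (shortest wavelength) transition in the Paschen series.

E_∞ = 0 eV
E_3 = -13.6057 × 8² / 3² = -96.7516 eV

Energy at series limit:
ΔE = E_∞ - E_3 = 0 - (-96.7516) = 96.7516 eV

This energy equals the ionization energy from the n = 3 state of O⁷⁺.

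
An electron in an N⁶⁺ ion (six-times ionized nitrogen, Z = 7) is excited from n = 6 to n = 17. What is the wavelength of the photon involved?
76.47659 nm

First, find the transition energy using E_n = -13.6057 Z² / n² eV:
E_6 = -13.6057 × 7² / 6² = -18.5188694 eV
E_17 = -13.6057 × 7² / 17² = -2.3068488 eV

Photon energy: |ΔE| = |E_17 - E_6| = 16.2120206 eV

Convert to wavelength using E = hc/λ with hc = 1239.84 eV·nm:
λ = hc/E = 1239.84 eV·nm / 16.2120206 eV
λ = 76.47659 nm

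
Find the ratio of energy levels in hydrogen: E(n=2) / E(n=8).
16.0000

Using E_n = -13.6057 Z² / n² eV with Z = 1:

E_2 = -13.6057 / 2² = -13.6057 / 4 = -3.4014250000 eV
E_8 = -13.6057 / 8² = -13.6057 / 64 = -0.2125890625 eV

The ratio is:
E_2/E_8 = (-3.4014250000) / (-0.2125890625)
E_2/E_8 = (-13.6057/4) / (-13.6057/64)
E_2/E_8 = 64/4
E_2/E_8 = 16.0000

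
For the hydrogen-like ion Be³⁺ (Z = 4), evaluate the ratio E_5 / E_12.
5.760000

Using E_n = -13.6057 Z² / n² eV with Z = 4:

E_5 = -13.6057 × 4² / 5² = -217.6912 / 25 = -8.707648000000 eV
E_12 = -13.6057 × 4² / 12² = -217.6912 / 144 = -1.511744444444 eV

The ratio is:
E_5/E_12 = (-8.707648000000) / (-1.511744444444)
E_5/E_12 = (-217.6912/25) / (-217.6912/144)
E_5/E_12 = 144/25
E_5/E_12 = 5.760000
(Note: the Z² factors cancel in the ratio.)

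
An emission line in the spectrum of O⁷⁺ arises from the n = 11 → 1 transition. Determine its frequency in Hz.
2.088e+17 Hz

First, find the transition energy:
E_11 = -13.6057 × 8² / 11² = -7.196403 eV
E_1 = -13.6057 × 8² / 1² = -870.764800 eV
|ΔE| = |E_1 - E_11| = 863.568397 eV

Convert to Joules: E = 863.568397 eV × (1.602177 × 10⁻¹⁹ J/eV) = 1.38359e-16 J

Using E = hf:
f = E/h = 1.38359e-16 J / (6.62607 × 10⁻³⁴ J·s)
f = 2.088e+17 Hz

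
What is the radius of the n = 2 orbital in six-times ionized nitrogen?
0.030239 nm (or 0.302387 Å)

The Bohr radius formula is:
r_n = n² a₀ / Z

where a₀ = 0.052917721 nm is the Bohr radius.

For N⁶⁺ (Z = 7) at n = 2:
r_2 = 2² × 0.052917721 nm / 7
r_2 = 4 × 0.052917721 nm / 7
r_2 = 0.2116709 nm / 7
r_2 = 0.030239 nm

The electron orbits at approximately 0.030239 nm from the nucleus.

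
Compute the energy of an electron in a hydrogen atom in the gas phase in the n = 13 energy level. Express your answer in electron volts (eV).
-0.0805 eV

The energy levels of a hydrogen-like atom are given by:
E_n = -13.6057 eV / n²

For n = 13:
E_13 = -13.6057 eV / 13²
E_13 = -13.6057 eV / 169
E_13 = -0.0805 eV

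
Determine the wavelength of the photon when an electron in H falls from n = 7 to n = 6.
12365.17 nm

First, find the transition energy using E_n = -13.6057 / n² eV:
E_7 = -13.6057 / 7² = -0.277667347 eV
E_6 = -13.6057 / 6² = -0.377936111 eV

Photon energy: |ΔE| = |E_6 - E_7| = 0.100268764 eV

Convert to wavelength using E = hc/λ with hc = 1239.84 eV·nm:
λ = hc/E = 1239.84 eV·nm / 0.100268764 eV
λ = 12365.17 nm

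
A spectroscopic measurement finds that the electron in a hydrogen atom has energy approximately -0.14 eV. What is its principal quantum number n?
n = 10

The exact energy levels follow E_n = -13.6057 eV / n².

The measured value (-0.14 eV) is reported to only 2 significant figures, so we must test candidate n values and see which one matches to that precision.

Candidate energies:
  n = 8:  E = -13.6057/8² = -0.21259 eV
  n = 9:  E = -13.6057/9² = -0.16797 eV
  n = 10:  E = -13.6057/10² = -0.13606 eV  ← matches
  n = 11:  E = -13.6057/11² = -0.11244 eV
  n = 12:  E = -13.6057/12² = -0.09448 eV

Checking against the measurement of -0.14 eV (2 sig figs), only n = 10 agrees:
E_10 = -0.13606 eV, which rounds to -0.14 eV ✓

Therefore n = 10.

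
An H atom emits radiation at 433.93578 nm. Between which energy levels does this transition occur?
n = 5 → n = 2

First, find the photon energy from the wavelength (hc = 1239.84 eV·nm):
E = hc/λ = 1239.84 eV·nm / 433.93578 nm = 2.8571970 eV

The energy levels of hydrogen satisfy E_n = -13.6057 / n² eV, so an emission n_i → n_f releases
ΔE = 13.6057 × (1/n_f² − 1/n_i²) eV.

Setting ΔE equal to the photon energy:
1/n_f² − 1/n_i² = 2.8571970 / 13.6057 = 0.21000000

Since 1/n_i² must be positive, we need 1/n_f² > 0.21000000, i.e. n_f ≤ 2. For each allowed n_f, solve n_i = (1/n_f² − 0.21000000)^(−1/2) and check whether it is a whole number:
  n_f = 1: 1/n_i² = 1.00000000 − 0.21000000 = 0.79000000 → n_i = 1.125  (not an integer) ✗
  n_f = 2: 1/n_i² = 0.25000000 − 0.21000000 = 0.04000000 → n_i = 5.000  → integer, n_i = 5 ✓

Only n_f = 2 gives an integer upper level, n_i = 5.

The transition is from n = 5 to n = 2 (emission).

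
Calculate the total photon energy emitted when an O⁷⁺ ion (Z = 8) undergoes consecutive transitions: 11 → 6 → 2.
210.494797 eV

The energy levels of O⁷⁺ are E_n = -13.6057 × 8² / n² eV.

First transition (11 → 6):
ΔE₁ = |E_6 - E_11|
ΔE₁ = |-24.187911111111 - (-7.196403305785)| = 16.991507805 eV

Second transition (6 → 2):
ΔE₂ = |E_2 - E_6|
ΔE₂ = |-217.691200000000 - (-24.187911111111)| = 193.503288889 eV

Total energy released:
E_total = ΔE₁ + ΔE₂ = 16.991507805 + 193.503288889 = 210.494797 eV

Note: This equals the direct transition 11 → 2: 210.494797 eV ✓
Energy is conserved regardless of the path taken.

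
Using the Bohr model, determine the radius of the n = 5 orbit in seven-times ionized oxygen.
0.16537 nm (or 1.65368 Å)

The Bohr radius formula is:
r_n = n² a₀ / Z

where a₀ = 0.05291772 nm is the Bohr radius.

For O⁷⁺ (Z = 8) at n = 5:
r_5 = 5² × 0.05291772 nm / 8
r_5 = 25 × 0.05291772 nm / 8
r_5 = 1.322943 nm / 8
r_5 = 0.16537 nm

The electron orbits at approximately 0.16537 nm from the nucleus.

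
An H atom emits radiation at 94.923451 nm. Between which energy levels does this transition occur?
n = 5 → n = 1

First, find the photon energy from the wavelength (hc = 1239.84 eV·nm):
E = hc/λ = 1239.84 eV·nm / 94.923451 nm = 13.061472 eV

The energy levels of hydrogen satisfy E_n = -13.6057 / n² eV, so an emission n_i → n_f releases
ΔE = 13.6057 × (1/n_f² − 1/n_i²) eV.

Setting ΔE equal to the photon energy:
1/n_f² − 1/n_i² = 13.061472 / 13.6057 = 0.96000000

Since 1/n_i² must be positive, we need 1/n_f² > 0.96000000, i.e. n_f ≤ 1. For each allowed n_f, solve n_i = (1/n_f² − 0.96000000)^(−1/2) and check whether it is a whole number:
  n_f = 1: 1/n_i² = 1.00000000 − 0.96000000 = 0.04000000 → n_i = 5.000  → integer, n_i = 5 ✓

Only n_f = 1 gives an integer upper level, n_i = 5.

The transition is from n = 5 to n = 1 (emission).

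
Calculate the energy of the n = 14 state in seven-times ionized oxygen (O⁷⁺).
-4.442678 eV

For hydrogen-like ions, the energy levels scale with Z²:
E_n = -13.6057 Z² / n² eV

For O⁷⁺ (Z = 8) at n = 14:
E_14 = -13.6057 × 8² / 14²
E_14 = -13.6057 × 64 / 196
E_14 = -870.7648 / 196
E_14 = -4.442678 eV

The energy is 64 times more negative than hydrogen at the same n due to the stronger nuclear charge.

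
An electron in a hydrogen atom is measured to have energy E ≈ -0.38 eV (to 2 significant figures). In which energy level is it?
n = 6

The exact energy levels follow E_n = -13.6057 eV / n².

The measured value (-0.38 eV) is reported to only 2 significant figures, so we must test candidate n values and see which one matches to that precision.

Candidate energies:
  n = 4:  E = -13.6057/4² = -0.85036 eV
  n = 5:  E = -13.6057/5² = -0.54423 eV
  n = 6:  E = -13.6057/6² = -0.37794 eV  ← matches
  n = 7:  E = -13.6057/7² = -0.27767 eV
  n = 8:  E = -13.6057/8² = -0.21259 eV

Checking against the measurement of -0.38 eV (2 sig figs), only n = 6 agrees:
E_6 = -0.37794 eV, which rounds to -0.38 eV ✓

Therefore n = 6.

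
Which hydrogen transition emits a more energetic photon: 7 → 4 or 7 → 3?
7 → 3

Calculate the energy for each transition:

Transition 7 → 4:
ΔE₁ = |E_4 - E_7| = |-13.6057/4² - (-13.6057/7²)|
ΔE₁ = |-0.850356250 - (-0.277667347)| = 0.572689 eV

Transition 7 → 3:
ΔE₂ = |E_3 - E_7| = |-13.6057/3² - (-13.6057/7²)|
ΔE₂ = |-1.511744444 - (-0.277667347)| = 1.234077 eV

Since 1.234077 eV > 0.572689 eV, the transition 7 → 3 emits the more energetic photon.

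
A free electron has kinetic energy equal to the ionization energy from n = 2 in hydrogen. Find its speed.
1.0938e+06 m/s (or 0.365% of c)

The binding energy at n = 2 for hydrogen is:
E_2 = -13.6057/2² = -3.4014250 eV
|E_2| = 3.4014250 eV

Convert to Joules:
KE = 3.4014250 eV × (1.602177 × 10⁻¹⁹ J/eV) = 5.449685e-19 J

Using KE = ½mv²:
v = √(2·KE/m_e)
v = √(2 × 5.449685e-19 J / 9.10938 × 10⁻³¹ kg)
v = 1.0938e+06 m/s

This is approximately 0.365% the speed of light.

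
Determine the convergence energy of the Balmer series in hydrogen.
3.4014 eV

The series limit corresponds to the transition from n = ∞ to n = 2.
This is the highest energy (shortest wavelength) transition in the Balmer series.

E_∞ = 0 eV
E_2 = -13.6057 / 2² = -3.4014 eV

Energy at series limit:
ΔE = E_∞ - E_2 = 0 - (-3.4014) = 3.4014 eV

This energy equals the ionization energy from the n = 2 state of hydrogen.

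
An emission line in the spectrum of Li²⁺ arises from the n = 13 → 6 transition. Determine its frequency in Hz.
6.47e+14 Hz

First, find the transition energy:
E_13 = -13.6057 × 3² / 13² = -0.7245639 eV
E_6 = -13.6057 × 3² / 6² = -3.4014250 eV
|ΔE| = |E_6 - E_13| = 2.6768611 eV

Convert to Joules: E = 2.6768611 eV × (1.602177 × 10⁻¹⁹ J/eV) = 4.2888e-19 J

Using E = hf:
f = E/h = 4.2888e-19 J / (6.62607 × 10⁻³⁴ J·s)
f = 6.47e+14 Hz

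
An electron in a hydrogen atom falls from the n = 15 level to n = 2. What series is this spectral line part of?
Balmer series

The spectral series in hydrogen are named based on the final (lower) energy level:
- Lyman series: n_final = 1 (ultraviolet)
- Balmer series: n_final = 2 (visible/near-UV)
- Paschen series: n_final = 3 (infrared)
- Brackett series: n_final = 4 (infrared)
- Pfund series: n_final = 5 (far infrared)

Since this transition ends at n = 2, it belongs to the Balmer series.

For reference, this 15 → 2 line has photon energy
ΔE = 13.6057 eV × (1/2² - 1/15²) = 3.340955222 eV,
corresponding to wavelength λ = hc/ΔE = 1239.84 eV·nm / 3.340955222 eV = 371.10345 nm in the visible/near-UV region.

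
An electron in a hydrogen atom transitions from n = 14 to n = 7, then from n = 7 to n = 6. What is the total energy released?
0.30852 eV

The energy levels of hydrogen are E_n = -13.6057 / n² eV.

First transition (14 → 7):
ΔE₁ = |E_7 - E_14|
ΔE₁ = |-0.27766734694 - (-0.06941683673)| = 0.20825051 eV

Second transition (7 → 6):
ΔE₂ = |E_6 - E_7|
ΔE₂ = |-0.37793611111 - (-0.27766734694)| = 0.10026876 eV

Total energy released:
E_total = ΔE₁ + ΔE₂ = 0.20825051 + 0.10026876 = 0.30852 eV

Note: This equals the direct transition 14 → 6: 0.30852 eV ✓
Energy is conserved regardless of the path taken.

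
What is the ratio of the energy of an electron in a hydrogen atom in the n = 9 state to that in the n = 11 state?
1.49

Using E_n = -13.6057 Z² / n² eV with Z = 1:

E_9 = -13.6057 / 9² = -13.6057 / 81 = -0.16797160 eV
E_11 = -13.6057 / 11² = -13.6057 / 121 = -0.11244380 eV

The ratio is:
E_9/E_11 = (-0.16797160) / (-0.11244380)
E_9/E_11 = (-13.6057/81) / (-13.6057/121)
E_9/E_11 = 121/81
E_9/E_11 = 1.49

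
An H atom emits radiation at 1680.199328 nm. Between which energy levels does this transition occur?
n = 11 → n = 4

First, find the photon energy from the wavelength (hc = 1239.84 eV·nm):
E = hc/λ = 1239.84 eV·nm / 1680.199328 nm = 0.73791245 eV

The energy levels of hydrogen satisfy E_n = -13.6057 / n² eV, so an emission n_i → n_f releases
ΔE = 13.6057 × (1/n_f² − 1/n_i²) eV.

Setting ΔE equal to the photon energy:
1/n_f² − 1/n_i² = 0.73791245 / 13.6057 = 0.054235537

Since 1/n_i² must be positive, we need 1/n_f² > 0.054235537, i.e. n_f ≤ 4. For each allowed n_f, solve n_i = (1/n_f² − 0.054235537)^(−1/2) and check whether it is a whole number:
  n_f = 1: 1/n_i² = 1.000000000 − 0.054235537 = 0.945764463 → n_i = 1.028  (not an integer) ✗
  n_f = 2: 1/n_i² = 0.250000000 − 0.054235537 = 0.195764463 → n_i = 2.260  (not an integer) ✗
  n_f = 3: 1/n_i² = 0.111111111 − 0.054235537 = 0.056875574 → n_i = 4.193  (not an integer) ✗
  n_f = 4: 1/n_i² = 0.062500000 − 0.054235537 = 0.008264463 → n_i = 11.000  → integer, n_i = 11 ✓

Only n_f = 4 gives an integer upper level, n_i = 11.

The transition is from n = 11 to n = 4 (emission).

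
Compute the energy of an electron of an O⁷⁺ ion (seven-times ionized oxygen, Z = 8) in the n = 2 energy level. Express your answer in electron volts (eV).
-217.691200 eV

The energy levels of a hydrogen-like atom are given by:
E_n = -13.6057 Z² / n² eV  (with Z = 8 for O⁷⁺)

For n = 2:
E_2 = -13.6057 × 8² / 2²
E_2 = -13.6057 × 64 / 4
E_2 = -217.691200 eV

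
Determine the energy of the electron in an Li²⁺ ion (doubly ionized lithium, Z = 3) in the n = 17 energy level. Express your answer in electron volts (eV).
-0.424 eV

The energy levels of a hydrogen-like atom are given by:
E_n = -13.6057 Z² / n² eV  (with Z = 3 for Li²⁺)

For n = 17:
E_17 = -13.6057 × 3² / 17²
E_17 = -13.6057 × 9 / 289
E_17 = -0.424 eV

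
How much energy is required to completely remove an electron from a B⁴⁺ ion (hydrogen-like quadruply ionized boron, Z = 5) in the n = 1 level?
340.14 eV

The ionization energy is the energy needed to remove the electron completely (n → ∞).

For a hydrogen-like ion with Z = 5, E_n = -13.6057 Z² / n² eV.

At n = 1: E_1 = -13.6057 × 5² / 1² = -340.14250 eV
At n = ∞: E_∞ = 0 eV

Ionization energy = E_∞ - E_1 = 0 - (-340.14250) = 340.14250 eV
Ionization energy ≈ 340.14 eV

This is also called the binding energy of the electron in state n = 1.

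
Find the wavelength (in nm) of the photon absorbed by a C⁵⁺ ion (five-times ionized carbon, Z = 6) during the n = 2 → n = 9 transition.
10.65115 nm

First, find the transition energy using E_n = -13.6057 Z² / n² eV:
E_2 = -13.6057 × 6² / 2² = -122.4513000 eV
E_9 = -13.6057 × 6² / 9² = -6.0469778 eV

Photon energy: |ΔE| = |E_9 - E_2| = 116.4043222 eV

Convert to wavelength using E = hc/λ with hc = 1239.84 eV·nm:
λ = hc/E = 1239.84 eV·nm / 116.4043222 eV
λ = 10.65115 nm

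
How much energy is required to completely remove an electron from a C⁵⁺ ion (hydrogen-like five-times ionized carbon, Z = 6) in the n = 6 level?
13.60570 eV

The ionization energy is the energy needed to remove the electron completely (n → ∞).

For a hydrogen-like ion with Z = 6, E_n = -13.6057 Z² / n² eV.

At n = 6: E_6 = -13.6057 × 6² / 6² = -13.60570000 eV
At n = ∞: E_∞ = 0 eV

Ionization energy = E_∞ - E_6 = 0 - (-13.60570000) = 13.60570000 eV
Ionization energy ≈ 13.60570 eV

This is also called the binding energy of the electron in state n = 6.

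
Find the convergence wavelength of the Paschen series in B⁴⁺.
32.806 nm

The series limit corresponds to the transition from n = ∞ to n = 3.
This is the highest energy (shortest wavelength) transition in the Paschen series.

E_∞ = 0 eV
E_3 = -13.6057 × 5² / 3² = -37.79361 eV

Energy at series limit:
ΔE = E_∞ - E_3 = 0 - (-37.79361) = 37.79361 eV
λ = hc/E = 1239.84 eV·nm / 37.79361 eV = 32.806 nm

This energy equals the ionization energy from the n = 3 state of B⁴⁺.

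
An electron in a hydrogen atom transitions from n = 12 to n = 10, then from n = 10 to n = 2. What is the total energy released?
3.306941 eV

The energy levels of hydrogen are E_n = -13.6057 / n² eV.

First transition (12 → 10):
ΔE₁ = |E_10 - E_12|
ΔE₁ = |-0.136057000000 - (-0.094484027778)| = 0.041572972 eV

Second transition (10 → 2):
ΔE₂ = |E_2 - E_10|
ΔE₂ = |-3.401425000000 - (-0.136057000000)| = 3.265368000 eV

Total energy released:
E_total = ΔE₁ + ΔE₂ = 0.041572972 + 3.265368000 = 3.306941 eV

Note: This equals the direct transition 12 → 2: 3.306941 eV ✓
Energy is conserved regardless of the path taken.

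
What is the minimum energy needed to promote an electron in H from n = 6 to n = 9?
0.2100 eV

The energy levels of a hydrogen-like atom are E_n = -13.6057 eV / n².

Energy at n = 6: E_6 = -13.6057 / 6² = -0.3779361 eV
Energy at n = 9: E_9 = -13.6057 / 9² = -0.1679716 eV

The excitation energy is the difference:
ΔE = E_9 - E_6
ΔE = -0.1679716 - (-0.3779361)
ΔE = 0.2100 eV

Since this is positive, energy must be absorbed (photon absorption).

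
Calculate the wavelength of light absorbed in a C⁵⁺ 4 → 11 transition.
46.672 nm

First, find the transition energy using E_n = -13.6057 Z² / n² eV:
E_4 = -13.6057 × 6² / 4² = -30.61283 eV
E_11 = -13.6057 × 6² / 11² = -4.04798 eV

Photon energy: |ΔE| = |E_11 - E_4| = 26.56485 eV

Convert to wavelength using E = hc/λ with hc = 1239.84 eV·nm:
λ = hc/E = 1239.84 eV·nm / 26.56485 eV
λ = 46.672 nm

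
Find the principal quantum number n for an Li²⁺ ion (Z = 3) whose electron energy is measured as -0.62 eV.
n = 14

The exact energy levels follow E_n = -13.6057 Z² / n² eV with Z = 3.

The measured value (-0.62 eV) is reported to only 2 significant figures, so we must test candidate n values and see which one matches to that precision.

Candidate energies:
  n = 12:  E = -13.6057 × 3² / 12² = -0.85036 eV
  n = 13:  E = -13.6057 × 3² / 13² = -0.72456 eV
  n = 14:  E = -13.6057 × 3² / 14² = -0.62475 eV  ← matches
  n = 15:  E = -13.6057 × 3² / 15² = -0.54423 eV
  n = 16:  E = -13.6057 × 3² / 16² = -0.47833 eV

Checking against the measurement of -0.62 eV (2 sig figs), only n = 14 agrees:
E_14 = -0.62475 eV, which rounds to -0.62 eV ✓

Therefore n = 14.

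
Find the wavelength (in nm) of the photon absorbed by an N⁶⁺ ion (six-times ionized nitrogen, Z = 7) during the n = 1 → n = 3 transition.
2.09 nm

First, find the transition energy using E_n = -13.6057 Z² / n² eV:
E_1 = -13.6057 × 7² / 1² = -666.6793 eV
E_3 = -13.6057 × 7² / 3² = -74.0755 eV

Photon energy: |ΔE| = |E_3 - E_1| = 592.6038 eV

Convert to wavelength using E = hc/λ with hc = 1239.84 eV·nm:
λ = hc/E = 1239.84 eV·nm / 592.6038 eV
λ = 2.09 nm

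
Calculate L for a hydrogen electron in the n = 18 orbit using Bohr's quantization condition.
1.89823e-33 J·s (or 18ℏ)

In the Bohr model, angular momentum is quantized:
L = nℏ

where ℏ = h/(2π) = 1.0545718e-34 J·s

For n = 18:
L = 18 × 1.0545718e-34 J·s
L = 1.89823e-33 J·s

This can also be written as L = 18ℏ.
The angular momentum is an integer multiple of the reduced Planck constant.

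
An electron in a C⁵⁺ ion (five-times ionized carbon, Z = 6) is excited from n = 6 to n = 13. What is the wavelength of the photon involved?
115.7923 nm

First, find the transition energy using E_n = -13.6057 Z² / n² eV:
E_6 = -13.6057 × 6² / 6² = -13.6057000 eV
E_13 = -13.6057 × 6² / 13² = -2.8982556 eV

Photon energy: |ΔE| = |E_13 - E_6| = 10.7074444 eV

Convert to wavelength using E = hc/λ with hc = 1239.84 eV·nm:
λ = hc/E = 1239.84 eV·nm / 10.7074444 eV
λ = 115.7923 nm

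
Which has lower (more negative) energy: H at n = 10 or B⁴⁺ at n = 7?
B⁴⁺ at n = 7 (E = -6.94168 eV)

Using E_n = -13.6057 Z² / n² eV:

H (Z = 1) at n = 10:
E = -13.6057 × 1² / 10² = -13.6057 × 1 / 100 = -0.13605700 eV

B⁴⁺ (Z = 5) at n = 7:
E = -13.6057 × 5² / 7² = -13.6057 × 25 / 49 = -6.94168367 eV

Since -6.94168367 eV < -0.13605700 eV,
B⁴⁺ at n = 7 is more tightly bound (requires more energy to ionize).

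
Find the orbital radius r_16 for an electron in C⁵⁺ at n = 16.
2.2578 nm (or 22.5782 Å)

The Bohr radius formula is:
r_n = n² a₀ / Z

where a₀ = 0.0529177 nm is the Bohr radius.

For C⁵⁺ (Z = 6) at n = 16:
r_16 = 16² × 0.0529177 nm / 6
r_16 = 256 × 0.0529177 nm / 6
r_16 = 13.54693 nm / 6
r_16 = 2.2578 nm

The electron orbits at approximately 2.2578 nm from the nucleus.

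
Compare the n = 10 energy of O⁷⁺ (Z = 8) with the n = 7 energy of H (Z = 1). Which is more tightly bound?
O⁷⁺ at n = 10 (E = -8.7076 eV)

Using E_n = -13.6057 Z² / n² eV:

O⁷⁺ (Z = 8) at n = 10:
E = -13.6057 × 8² / 10² = -13.6057 × 64 / 100 = -8.7076480 eV

H (Z = 1) at n = 7:
E = -13.6057 × 1² / 7² = -13.6057 × 1 / 49 = -0.2776673 eV

Since -8.7076480 eV < -0.2776673 eV,
O⁷⁺ at n = 10 is more tightly bound (requires more energy to ionize).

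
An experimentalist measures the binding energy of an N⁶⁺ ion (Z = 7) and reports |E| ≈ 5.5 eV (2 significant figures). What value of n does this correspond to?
n = 11

The exact energy levels follow E_n = -13.6057 Z² / n² eV with Z = 7.

The measured value (-5.5 eV) is reported to only 2 significant figures, so we must test candidate n values and see which one matches to that precision.

Candidate energies:
  n = 9:  E = -13.6057 × 7² / 9² = -8.230609 eV
  n = 10:  E = -13.6057 × 7² / 10² = -6.666793 eV
  n = 11:  E = -13.6057 × 7² / 11² = -5.509746 eV  ← matches
  n = 12:  E = -13.6057 × 7² / 12² = -4.629717 eV
  n = 13:  E = -13.6057 × 7² / 13² = -3.944848 eV

Checking against the measurement of -5.5 eV (2 sig figs), only n = 11 agrees:
E_11 = -5.509746 eV, which rounds to -5.5 eV ✓

Therefore n = 11.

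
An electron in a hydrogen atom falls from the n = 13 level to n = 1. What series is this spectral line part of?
Lyman series

The spectral series in hydrogen are named based on the final (lower) energy level:
- Lyman series: n_final = 1 (ultraviolet)
- Balmer series: n_final = 2 (visible/near-UV)
- Paschen series: n_final = 3 (infrared)
- Brackett series: n_final = 4 (infrared)
- Pfund series: n_final = 5 (far infrared)

Since this transition ends at n = 1, it belongs to the Lyman series.

For reference, this 13 → 1 line has photon energy
ΔE = 13.6057 eV × (1/1² - 1/13²) = 13.525193 eV,
corresponding to wavelength λ = hc/ΔE = 1239.84 eV·nm / 13.525193 eV = 91.6689 nm in the ultraviolet region.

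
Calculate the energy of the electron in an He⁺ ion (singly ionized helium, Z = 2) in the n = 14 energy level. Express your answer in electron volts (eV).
-0.27767 eV

The energy levels of a hydrogen-like atom are given by:
E_n = -13.6057 Z² / n² eV  (with Z = 2 for He⁺)

For n = 14:
E_14 = -13.6057 × 2² / 14²
E_14 = -13.6057 × 4 / 196
E_14 = -0.27767 eV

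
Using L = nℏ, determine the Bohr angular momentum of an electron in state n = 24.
2.5310e-33 J·s (or 24ℏ)

In the Bohr model, angular momentum is quantized:
L = nℏ

where ℏ = h/(2π) = 1.054572e-34 J·s

For n = 24:
L = 24 × 1.054572e-34 J·s
L = 2.5310e-33 J·s

This can also be written as L = 24ℏ.
The angular momentum is an integer multiple of the reduced Planck constant.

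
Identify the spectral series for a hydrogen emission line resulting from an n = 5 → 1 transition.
Lyman series

The spectral series in hydrogen are named based on the final (lower) energy level:
- Lyman series: n_final = 1 (ultraviolet)
- Balmer series: n_final = 2 (visible/near-UV)
- Paschen series: n_final = 3 (infrared)
- Brackett series: n_final = 4 (infrared)
- Pfund series: n_final = 5 (far infrared)

Since this transition ends at n = 1, it belongs to the Lyman series.

For reference, this 5 → 1 line has photon energy
ΔE = 13.6057 eV × (1/1² - 1/5²) = 13.06147200 eV,
corresponding to wavelength λ = hc/ΔE = 1239.84 eV·nm / 13.06147200 eV = 94.923451 nm in the ultraviolet region.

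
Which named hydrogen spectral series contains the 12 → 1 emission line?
Lyman series

The spectral series in hydrogen are named based on the final (lower) energy level:
- Lyman series: n_final = 1 (ultraviolet)
- Balmer series: n_final = 2 (visible/near-UV)
- Paschen series: n_final = 3 (infrared)
- Brackett series: n_final = 4 (infrared)
- Pfund series: n_final = 5 (far infrared)

Since this transition ends at n = 1, it belongs to the Lyman series.

For reference, this 12 → 1 line has photon energy
ΔE = 13.6057 eV × (1/1² - 1/12²) = 13.511216 eV,
corresponding to wavelength λ = hc/ΔE = 1239.84 eV·nm / 13.511216 eV = 91.7638 nm in the ultraviolet region.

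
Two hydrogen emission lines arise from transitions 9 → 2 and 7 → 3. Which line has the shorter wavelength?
9 → 2

Calculate the energy for each transition:

Transition 9 → 2:
ΔE₁ = |E_2 - E_9| = |-13.6057/2² - (-13.6057/9²)|
ΔE₁ = |-3.401425000000 - (-0.167971604938)| = 3.233453395 eV

Transition 7 → 3:
ΔE₂ = |E_3 - E_7| = |-13.6057/3² - (-13.6057/7²)|
ΔE₂ = |-1.511744444444 - (-0.277667346939)| = 1.234077098 eV

Since 3.233453395 eV > 1.234077098 eV, the transition 9 → 2 emits the more energetic photon.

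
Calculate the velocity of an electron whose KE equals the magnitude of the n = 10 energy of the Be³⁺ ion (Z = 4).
8.7508e+05 m/s (or 0.291894% of c)

The binding energy at n = 10 for Be³⁺ is:
E_10 = -13.6057 × 4²/10² = -2.17691200 eV
|E_10| = 2.17691200 eV

Convert to Joules:
KE = 2.17691200 eV × (1.602177 × 10⁻¹⁹ J/eV) = 3.487798e-19 J

Using KE = ½mv²:
v = √(2·KE/m_e)
v = √(2 × 3.487798e-19 J / 9.10938 × 10⁻³¹ kg)
v = 8.7508e+05 m/s

This is approximately 0.291894% the speed of light.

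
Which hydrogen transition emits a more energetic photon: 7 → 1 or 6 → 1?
7 → 1

Calculate the energy for each transition:

Transition 7 → 1:
ΔE₁ = |E_1 - E_7| = |-13.6057/1² - (-13.6057/7²)|
ΔE₁ = |-13.605700000 - (-0.277667347)| = 13.328033 eV

Transition 6 → 1:
ΔE₂ = |E_1 - E_6| = |-13.6057/1² - (-13.6057/6²)|
ΔE₂ = |-13.605700000 - (-0.377936111)| = 13.227764 eV

Since 13.328033 eV > 13.227764 eV, the transition 7 → 1 emits the more energetic photon.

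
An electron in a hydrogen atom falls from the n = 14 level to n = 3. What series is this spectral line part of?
Paschen series

The spectral series in hydrogen are named based on the final (lower) energy level:
- Lyman series: n_final = 1 (ultraviolet)
- Balmer series: n_final = 2 (visible/near-UV)
- Paschen series: n_final = 3 (infrared)
- Brackett series: n_final = 4 (infrared)
- Pfund series: n_final = 5 (far infrared)

Since this transition ends at n = 3, it belongs to the Paschen series.

For reference, this 14 → 3 line has photon energy
ΔE = 13.6057 eV × (1/3² - 1/14²) = 1.442328 eV,
corresponding to wavelength λ = hc/ΔE = 1239.84 eV·nm / 1.442328 eV = 859.61 nm in the infrared region.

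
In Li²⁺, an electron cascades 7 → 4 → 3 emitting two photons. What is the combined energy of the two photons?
11.1067 eV

The energy levels of Li²⁺ are E_n = -13.6057 × 3² / n² eV.

First transition (7 → 4):
ΔE₁ = |E_4 - E_7|
ΔE₁ = |-7.6532062500 - (-2.4990061224)| = 5.1542001 eV

Second transition (4 → 3):
ΔE₂ = |E_3 - E_4|
ΔE₂ = |-13.6057000000 - (-7.6532062500)| = 5.9524938 eV

Total energy released:
E_total = ΔE₁ + ΔE₂ = 5.1542001 + 5.9524938 = 11.1067 eV

Note: This equals the direct transition 7 → 3: 11.1067 eV ✓
Energy is conserved regardless of the path taken.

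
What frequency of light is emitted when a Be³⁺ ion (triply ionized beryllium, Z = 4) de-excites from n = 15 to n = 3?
5.615e+15 Hz

First, find the transition energy:
E_15 = -13.6057 × 4² / 15² = -0.96752 eV
E_3 = -13.6057 × 4² / 3² = -24.18791 eV
|ΔE| = |E_3 - E_15| = 23.22039 eV

Convert to Joules: E = 23.22039 eV × (1.602177 × 10⁻¹⁹ J/eV) = 3.72032e-18 J

Using E = hf:
f = E/h = 3.72032e-18 J / (6.62607 × 10⁻³⁴ J·s)
f = 5.615e+15 Hz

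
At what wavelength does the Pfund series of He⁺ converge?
569.541 nm

The series limit corresponds to the transition from n = ∞ to n = 5.
This is the highest energy (shortest wavelength) transition in the Pfund series.

E_∞ = 0 eV
E_5 = -13.6057 × 2² / 5² = -2.1769120 eV

Energy at series limit:
ΔE = E_∞ - E_5 = 0 - (-2.1769120) = 2.1769120 eV
λ = hc/E = 1239.84 eV·nm / 2.1769120 eV = 569.541 nm

This energy equals the ionization energy from the n = 5 state of He⁺.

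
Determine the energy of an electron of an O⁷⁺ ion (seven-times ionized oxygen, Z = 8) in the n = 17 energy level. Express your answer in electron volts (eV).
-3.013027 eV

The energy levels of a hydrogen-like atom are given by:
E_n = -13.6057 Z² / n² eV  (with Z = 8 for O⁷⁺)

For n = 17:
E_17 = -13.6057 × 8² / 17²
E_17 = -13.6057 × 64 / 289
E_17 = -3.013027 eV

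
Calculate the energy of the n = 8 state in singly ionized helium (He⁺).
-0.850 eV

For hydrogen-like ions, the energy levels scale with Z²:
E_n = -13.6057 Z² / n² eV

For He⁺ (Z = 2) at n = 8:
E_8 = -13.6057 × 2² / 8²
E_8 = -13.6057 × 4 / 64
E_8 = -54.4228 / 64
E_8 = -0.850 eV

The energy is 4 times more negative than hydrogen at the same n due to the stronger nuclear charge.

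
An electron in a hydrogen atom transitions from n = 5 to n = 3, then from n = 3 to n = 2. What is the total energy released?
2.857 eV

The energy levels of hydrogen are E_n = -13.6057 / n² eV.

First transition (5 → 3):
ΔE₁ = |E_3 - E_5|
ΔE₁ = |-1.511744444 - (-0.544228000)| = 0.967516 eV

Second transition (3 → 2):
ΔE₂ = |E_2 - E_3|
ΔE₂ = |-3.401425000 - (-1.511744444)| = 1.889681 eV

Total energy released:
E_total = ΔE₁ + ΔE₂ = 0.967516 + 1.889681 = 2.857 eV

Note: This equals the direct transition 5 → 2: 2.857 eV ✓
Energy is conserved regardless of the path taken.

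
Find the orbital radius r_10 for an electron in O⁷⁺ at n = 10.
0.6615 nm (or 6.6147 Å)

The Bohr radius formula is:
r_n = n² a₀ / Z

where a₀ = 0.0529177 nm is the Bohr radius.

For O⁷⁺ (Z = 8) at n = 10:
r_10 = 10² × 0.0529177 nm / 8
r_10 = 100 × 0.0529177 nm / 8
r_10 = 5.29177 nm / 8
r_10 = 0.6615 nm

The electron orbits at approximately 0.6615 nm from the nucleus.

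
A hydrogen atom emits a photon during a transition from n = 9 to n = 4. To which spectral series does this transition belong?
Brackett series

The spectral series in hydrogen are named based on the final (lower) energy level:
- Lyman series: n_final = 1 (ultraviolet)
- Balmer series: n_final = 2 (visible/near-UV)
- Paschen series: n_final = 3 (infrared)
- Brackett series: n_final = 4 (infrared)
- Pfund series: n_final = 5 (far infrared)

Since this transition ends at n = 4, it belongs to the Brackett series.

For reference, this 9 → 4 line has photon energy
ΔE = 13.6057 eV × (1/4² - 1/9²) = 0.68238464506 eV,
corresponding to wavelength λ = hc/ΔE = 1239.84 eV·nm / 0.68238464506 eV = 1816.92248 nm in the infrared region.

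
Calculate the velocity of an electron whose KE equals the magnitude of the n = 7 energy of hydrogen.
3.125e+05 m/s (or 0.104248% of c)

The binding energy at n = 7 for hydrogen is:
E_7 = -13.6057/7² = -0.27766735 eV
|E_7| = 0.27766735 eV

Convert to Joules:
KE = 0.27766735 eV × (1.602177 × 10⁻¹⁹ J/eV) = 4.44872e-20 J

Using KE = ½mv²:
v = √(2·KE/m_e)
v = √(2 × 4.44872e-20 J / 9.10938 × 10⁻³¹ kg)
v = 3.125e+05 m/s

This is approximately 0.104248% the speed of light.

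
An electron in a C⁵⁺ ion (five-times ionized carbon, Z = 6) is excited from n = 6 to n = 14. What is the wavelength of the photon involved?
111.63 nm

First, find the transition energy using E_n = -13.6057 Z² / n² eV:
E_6 = -13.6057 × 6² / 6² = -13.60570 eV
E_14 = -13.6057 × 6² / 14² = -2.49901 eV

Photon energy: |ΔE| = |E_14 - E_6| = 11.10669 eV

Convert to wavelength using E = hc/λ with hc = 1239.84 eV·nm:
λ = hc/E = 1239.84 eV·nm / 11.10669 eV
λ = 111.63 nm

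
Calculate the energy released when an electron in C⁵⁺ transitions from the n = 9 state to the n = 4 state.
24.565847 eV

The energy levels are E_n = -13.6057 Z² eV / n².

Energy at n = 9: E_9 = -13.6057 × 6² / 9² = -6.046977778 eV
Energy at n = 4: E_4 = -13.6057 × 6² / 4² = -30.612825000 eV

For emission (electron falling to lower state), the photon energy is:
E_photon = E_9 - E_4 = |-6.046977778 - (-30.612825000)|
E_photon = 24.565847 eV

This energy is carried away by the emitted photon.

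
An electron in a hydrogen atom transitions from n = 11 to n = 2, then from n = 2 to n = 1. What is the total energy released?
13.49 eV

The energy levels of hydrogen are E_n = -13.6057 / n² eV.

First transition (11 → 2):
ΔE₁ = |E_2 - E_11|
ΔE₁ = |-3.40142500 - (-0.11244380)| = 3.28898 eV

Second transition (2 → 1):
ΔE₂ = |E_1 - E_2|
ΔE₂ = |-13.60570000 - (-3.40142500)| = 10.20428 eV

Total energy released:
E_total = ΔE₁ + ΔE₂ = 3.28898 + 10.20428 = 13.49 eV

Note: This equals the direct transition 11 → 1: 13.49 eV ✓
Energy is conserved regardless of the path taken.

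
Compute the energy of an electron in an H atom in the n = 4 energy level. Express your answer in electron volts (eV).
-0.850 eV

The energy levels of a hydrogen-like atom are given by:
E_n = -13.6057 eV / n²

For n = 4:
E_4 = -13.6057 eV / 4²
E_4 = -13.6057 eV / 16
E_4 = -0.850 eV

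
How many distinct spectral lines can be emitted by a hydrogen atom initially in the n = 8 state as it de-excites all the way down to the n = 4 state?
10

The electron can occupy levels n = 4, 5, ..., 8 during de-excitation — that is m = 8 - 4 + 1 = 5 distinct levels.

The number of distinct spectral lines equals the number of ways to choose 2 of these m levels (each pair gives one possible emission transition):

Number of lines = m(m-1)/2 = 5×4/2 = 10

These correspond to all possible transitions between the 5 levels:
8 → 7, 8 → 6, 8 → 5, 8 → 4, 7 → 6, 7 → 5, 7 → 4, 6 → 5...

Each transition produces a photon with a unique energy (and thus wavelength). This count does not depend on Z.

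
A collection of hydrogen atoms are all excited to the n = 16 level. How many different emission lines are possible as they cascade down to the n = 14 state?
3

The electron can occupy levels n = 14, 15, ..., 16 during de-excitation — that is m = 16 - 14 + 1 = 3 distinct levels.

The number of distinct spectral lines equals the number of ways to choose 2 of these m levels (each pair gives one possible emission transition):

Number of lines = m(m-1)/2 = 3×2/2 = 3

These correspond to all possible transitions between the 3 levels:
16 → 15, 16 → 14, 15 → 14

Each transition produces a photon with a unique energy (and thus wavelength). This count does not depend on Z.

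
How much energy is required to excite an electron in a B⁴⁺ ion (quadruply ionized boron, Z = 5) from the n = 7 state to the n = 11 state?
4.13 eV

The energy levels of a hydrogen-like atom are E_n = -13.6057 Z² eV / n².

Energy at n = 7: E_7 = -13.6057 × 5² / 7² = -6.94168 eV
Energy at n = 11: E_11 = -13.6057 × 5² / 11² = -2.81110 eV

The excitation energy is the difference:
ΔE = E_11 - E_7
ΔE = -2.81110 - (-6.94168)
ΔE = 4.13 eV

Since this is positive, energy must be absorbed (photon absorption).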